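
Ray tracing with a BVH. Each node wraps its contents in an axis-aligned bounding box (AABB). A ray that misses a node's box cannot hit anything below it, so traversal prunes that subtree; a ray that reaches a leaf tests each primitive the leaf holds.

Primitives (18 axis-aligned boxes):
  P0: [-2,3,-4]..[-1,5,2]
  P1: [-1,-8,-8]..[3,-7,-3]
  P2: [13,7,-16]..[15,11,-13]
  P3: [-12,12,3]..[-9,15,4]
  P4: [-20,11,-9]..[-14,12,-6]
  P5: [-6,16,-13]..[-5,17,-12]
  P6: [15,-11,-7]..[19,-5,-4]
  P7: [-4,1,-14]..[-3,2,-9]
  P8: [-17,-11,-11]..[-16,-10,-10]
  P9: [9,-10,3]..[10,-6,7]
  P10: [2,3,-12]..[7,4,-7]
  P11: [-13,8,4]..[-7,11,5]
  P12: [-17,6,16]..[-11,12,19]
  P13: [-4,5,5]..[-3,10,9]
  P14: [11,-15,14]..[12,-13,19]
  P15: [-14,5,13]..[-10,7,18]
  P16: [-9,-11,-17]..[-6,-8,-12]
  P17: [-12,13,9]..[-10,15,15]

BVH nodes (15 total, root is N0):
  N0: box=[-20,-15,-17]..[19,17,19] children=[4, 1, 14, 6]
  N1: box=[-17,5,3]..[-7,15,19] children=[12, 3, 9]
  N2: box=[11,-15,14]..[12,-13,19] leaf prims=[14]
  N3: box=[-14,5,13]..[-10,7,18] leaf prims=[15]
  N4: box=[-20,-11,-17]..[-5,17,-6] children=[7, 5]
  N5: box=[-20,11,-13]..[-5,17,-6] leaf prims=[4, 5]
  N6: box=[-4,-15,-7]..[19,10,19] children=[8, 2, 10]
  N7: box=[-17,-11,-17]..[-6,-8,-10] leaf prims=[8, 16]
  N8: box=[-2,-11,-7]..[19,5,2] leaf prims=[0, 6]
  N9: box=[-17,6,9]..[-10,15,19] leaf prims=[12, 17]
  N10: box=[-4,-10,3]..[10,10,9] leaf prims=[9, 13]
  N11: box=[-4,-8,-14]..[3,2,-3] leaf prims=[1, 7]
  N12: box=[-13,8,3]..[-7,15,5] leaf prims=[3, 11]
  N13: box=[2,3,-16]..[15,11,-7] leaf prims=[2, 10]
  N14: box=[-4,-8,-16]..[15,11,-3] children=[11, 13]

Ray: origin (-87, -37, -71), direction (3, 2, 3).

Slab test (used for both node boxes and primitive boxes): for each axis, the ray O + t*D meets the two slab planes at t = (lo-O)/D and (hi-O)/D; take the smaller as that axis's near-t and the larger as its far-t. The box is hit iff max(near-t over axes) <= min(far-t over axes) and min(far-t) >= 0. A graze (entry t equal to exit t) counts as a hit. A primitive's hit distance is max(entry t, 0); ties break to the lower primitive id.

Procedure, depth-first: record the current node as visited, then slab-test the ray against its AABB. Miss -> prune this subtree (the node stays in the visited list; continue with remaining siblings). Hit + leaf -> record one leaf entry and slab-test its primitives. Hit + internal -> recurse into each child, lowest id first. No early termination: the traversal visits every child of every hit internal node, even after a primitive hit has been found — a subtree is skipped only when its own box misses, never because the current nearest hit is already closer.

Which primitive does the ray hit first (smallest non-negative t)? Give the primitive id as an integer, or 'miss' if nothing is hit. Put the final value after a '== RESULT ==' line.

Traverse from the root:
N0 x:[67/3,106/3] y:[11,27] z:[18,30] -> hit [67/3,27], descend [1, 4, 6, 14]
  N1 x:[70/3,80/3] y:[21,26] z:[74/3,30] -> hit [74/3,26], descend [3, 9, 12]
    N3 x:[73/3,77/3] y:[21,22] z:[28,89/3] -> miss, prune
    N9 x:[70/3,77/3] y:[43/2,26] z:[80/3,30] -> miss, prune
    N12 x:[74/3,80/3] y:[45/2,26] z:[74/3,76/3] -> hit [74/3,76/3] leaf, test {P3@t=25, P11(miss)}
  N4 x:[67/3,82/3] y:[13,27] z:[18,65/3] -> miss, prune
  N6 x:[83/3,106/3] y:[11,47/2] z:[64/3,30] -> miss, prune
  N14 x:[83/3,34] y:[29/2,24] z:[55/3,68/3] -> miss, prune

Summary -> nodes [0, 1, 3, 9, 12, 4, 6, 14]; box-tests=8; leaf-entries=1; first=P3

== RESULT ==
3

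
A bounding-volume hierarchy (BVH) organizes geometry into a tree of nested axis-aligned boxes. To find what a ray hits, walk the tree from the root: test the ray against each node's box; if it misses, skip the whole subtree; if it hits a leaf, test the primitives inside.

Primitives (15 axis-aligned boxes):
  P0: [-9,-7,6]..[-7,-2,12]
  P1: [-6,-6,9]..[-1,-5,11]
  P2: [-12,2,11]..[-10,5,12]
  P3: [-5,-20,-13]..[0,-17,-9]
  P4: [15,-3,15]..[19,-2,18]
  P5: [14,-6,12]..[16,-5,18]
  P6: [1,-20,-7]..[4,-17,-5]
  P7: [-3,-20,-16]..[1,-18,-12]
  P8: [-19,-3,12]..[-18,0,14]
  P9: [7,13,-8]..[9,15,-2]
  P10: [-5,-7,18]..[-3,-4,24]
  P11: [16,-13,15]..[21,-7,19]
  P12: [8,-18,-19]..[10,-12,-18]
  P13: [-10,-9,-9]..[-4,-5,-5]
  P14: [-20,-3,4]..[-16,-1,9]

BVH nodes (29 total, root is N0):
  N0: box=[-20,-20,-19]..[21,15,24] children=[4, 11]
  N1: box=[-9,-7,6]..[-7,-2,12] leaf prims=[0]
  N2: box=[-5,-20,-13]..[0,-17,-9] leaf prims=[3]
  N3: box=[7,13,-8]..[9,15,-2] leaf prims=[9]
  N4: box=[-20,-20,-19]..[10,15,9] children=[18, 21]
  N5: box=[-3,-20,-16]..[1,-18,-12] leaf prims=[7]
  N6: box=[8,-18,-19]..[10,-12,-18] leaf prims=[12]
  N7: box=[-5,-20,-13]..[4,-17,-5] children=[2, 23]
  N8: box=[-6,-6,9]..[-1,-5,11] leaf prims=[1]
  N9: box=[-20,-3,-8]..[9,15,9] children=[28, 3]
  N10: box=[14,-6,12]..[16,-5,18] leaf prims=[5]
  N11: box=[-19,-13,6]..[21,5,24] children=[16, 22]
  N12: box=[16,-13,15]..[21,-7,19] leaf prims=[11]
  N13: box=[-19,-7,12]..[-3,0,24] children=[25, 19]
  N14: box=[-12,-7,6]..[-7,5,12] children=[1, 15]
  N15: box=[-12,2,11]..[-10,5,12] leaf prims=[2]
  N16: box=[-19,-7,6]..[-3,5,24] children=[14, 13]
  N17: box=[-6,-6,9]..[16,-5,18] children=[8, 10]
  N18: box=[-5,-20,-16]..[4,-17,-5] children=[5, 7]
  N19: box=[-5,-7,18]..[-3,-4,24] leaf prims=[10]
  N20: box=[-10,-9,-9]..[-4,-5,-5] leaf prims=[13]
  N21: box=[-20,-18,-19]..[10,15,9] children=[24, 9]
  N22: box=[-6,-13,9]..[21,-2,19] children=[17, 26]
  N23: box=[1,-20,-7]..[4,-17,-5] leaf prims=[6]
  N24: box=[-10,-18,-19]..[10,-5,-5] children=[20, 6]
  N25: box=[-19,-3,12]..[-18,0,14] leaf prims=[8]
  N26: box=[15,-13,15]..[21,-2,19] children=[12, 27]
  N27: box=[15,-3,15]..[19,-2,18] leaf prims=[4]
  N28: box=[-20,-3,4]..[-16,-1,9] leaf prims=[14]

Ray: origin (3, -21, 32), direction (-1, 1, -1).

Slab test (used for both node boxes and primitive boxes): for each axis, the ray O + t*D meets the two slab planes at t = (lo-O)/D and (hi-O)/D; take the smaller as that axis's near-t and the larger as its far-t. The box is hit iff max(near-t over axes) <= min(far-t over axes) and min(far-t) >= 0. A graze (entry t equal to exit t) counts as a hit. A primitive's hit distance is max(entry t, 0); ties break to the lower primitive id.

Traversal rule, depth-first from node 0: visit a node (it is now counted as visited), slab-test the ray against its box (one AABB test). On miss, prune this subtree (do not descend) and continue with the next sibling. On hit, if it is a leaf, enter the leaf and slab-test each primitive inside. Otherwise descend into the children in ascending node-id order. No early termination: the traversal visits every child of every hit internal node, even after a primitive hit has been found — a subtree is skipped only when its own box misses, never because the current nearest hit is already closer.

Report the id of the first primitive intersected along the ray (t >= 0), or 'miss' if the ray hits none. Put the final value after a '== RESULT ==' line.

Traverse from the root:
N0 x:[-18,23] y:[1,36] z:[8,51] -> hit [8,23], descend [4, 11]
  N4 x:[-7,23] y:[1,36] z:[23,51] -> hit [23,23], descend [18, 21]
    N18 x:[-1,8] y:[1,4] z:[37,48] -> miss, prune
    N21 x:[-7,23] y:[3,36] z:[23,51] -> hit [23,23], descend [9, 24]
      N9 x:[-6,23] y:[18,36] z:[23,40] -> hit [23,23], descend [3, 28]
        N3 x:[-6,-4] y:[34,36] z:[34,40] -> miss, prune
        N28 x:[19,23] y:[18,20] z:[23,28] -> miss, prune
      N24 x:[-7,13] y:[3,16] z:[37,51] -> miss, prune
  N11 x:[-18,22] y:[8,26] z:[8,26] -> hit [8,22], descend [16, 22]
    N16 x:[6,22] y:[14,26] z:[8,26] -> hit [14,22], descend [13, 14]
      N13 x:[6,22] y:[14,21] z:[8,20] -> hit [14,20], descend [19, 25]
        N19 x:[6,8] y:[14,17] z:[8,14] -> miss, prune
        N25 x:[21,22] y:[18,21] z:[18,20] -> miss, prune
      N14 x:[10,15] y:[14,26] z:[20,26] -> miss, prune
    N22 x:[-18,9] y:[8,19] z:[13,23] -> miss, prune

Summary -> nodes [0, 4, 18, 21, 9, 3, 28, 24, 11, 16, 13, 19, 25, 14, 22]; box-tests=15; leaf-entries=0; first=miss

== RESULT ==
miss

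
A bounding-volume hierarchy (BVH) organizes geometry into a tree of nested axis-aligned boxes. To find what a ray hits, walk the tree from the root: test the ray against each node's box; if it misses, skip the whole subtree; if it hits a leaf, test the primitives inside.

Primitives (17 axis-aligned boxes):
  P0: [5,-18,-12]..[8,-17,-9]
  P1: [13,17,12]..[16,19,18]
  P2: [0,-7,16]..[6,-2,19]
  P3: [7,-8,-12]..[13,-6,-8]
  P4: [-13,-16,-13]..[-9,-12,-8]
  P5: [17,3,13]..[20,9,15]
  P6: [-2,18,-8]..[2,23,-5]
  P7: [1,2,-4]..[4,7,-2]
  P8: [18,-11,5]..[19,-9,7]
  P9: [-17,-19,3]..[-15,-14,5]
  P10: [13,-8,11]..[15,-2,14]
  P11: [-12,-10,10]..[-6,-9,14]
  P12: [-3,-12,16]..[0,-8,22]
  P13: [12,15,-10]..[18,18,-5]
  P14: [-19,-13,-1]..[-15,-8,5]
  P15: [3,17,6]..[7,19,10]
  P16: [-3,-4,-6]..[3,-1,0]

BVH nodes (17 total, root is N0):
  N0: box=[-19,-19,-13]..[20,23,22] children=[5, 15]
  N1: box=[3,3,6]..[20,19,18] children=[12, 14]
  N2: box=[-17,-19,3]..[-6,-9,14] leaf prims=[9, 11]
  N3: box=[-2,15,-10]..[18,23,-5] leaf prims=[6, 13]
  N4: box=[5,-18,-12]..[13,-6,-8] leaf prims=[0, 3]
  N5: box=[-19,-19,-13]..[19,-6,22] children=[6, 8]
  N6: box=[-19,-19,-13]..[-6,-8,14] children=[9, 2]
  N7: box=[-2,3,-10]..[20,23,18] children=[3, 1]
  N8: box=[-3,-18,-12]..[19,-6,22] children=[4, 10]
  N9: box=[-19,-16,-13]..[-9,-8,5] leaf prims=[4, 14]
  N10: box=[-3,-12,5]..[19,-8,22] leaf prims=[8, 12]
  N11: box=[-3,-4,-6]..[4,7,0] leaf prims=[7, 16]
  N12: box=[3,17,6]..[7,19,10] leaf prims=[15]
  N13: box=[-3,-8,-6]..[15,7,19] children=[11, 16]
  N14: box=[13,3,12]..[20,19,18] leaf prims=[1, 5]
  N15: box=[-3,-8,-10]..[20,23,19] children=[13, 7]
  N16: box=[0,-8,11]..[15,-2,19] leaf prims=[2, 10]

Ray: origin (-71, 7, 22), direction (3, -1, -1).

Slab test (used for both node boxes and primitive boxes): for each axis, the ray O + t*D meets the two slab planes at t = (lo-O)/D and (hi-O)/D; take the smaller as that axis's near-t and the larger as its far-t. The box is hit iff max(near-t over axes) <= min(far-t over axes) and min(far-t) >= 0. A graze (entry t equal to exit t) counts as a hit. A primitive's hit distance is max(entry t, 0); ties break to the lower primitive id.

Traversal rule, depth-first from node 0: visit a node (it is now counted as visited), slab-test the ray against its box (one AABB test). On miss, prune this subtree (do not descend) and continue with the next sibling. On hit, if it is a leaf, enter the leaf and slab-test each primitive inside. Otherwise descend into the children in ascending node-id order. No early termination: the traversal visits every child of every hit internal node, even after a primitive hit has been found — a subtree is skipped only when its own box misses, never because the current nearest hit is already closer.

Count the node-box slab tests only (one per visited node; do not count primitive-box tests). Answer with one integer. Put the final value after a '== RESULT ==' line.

Traverse from the root:
N0 x:[52/3,91/3] y:[-16,26] z:[0,35] -> hit [52/3,26], descend [5, 15]
  N5 x:[52/3,30] y:[13,26] z:[0,35] -> hit [52/3,26], descend [6, 8]
    N6 x:[52/3,65/3] y:[15,26] z:[8,35] -> hit [52/3,65/3], descend [2, 9]
      N2 x:[18,65/3] y:[16,26] z:[8,19] -> hit [18,19] leaf, test {P9(miss), P11(miss)}
      N9 x:[52/3,62/3] y:[15,23] z:[17,35] -> hit [52/3,62/3] leaf, test {P4(miss), P14@t=52/3}
    N8 x:[68/3,30] y:[13,25] z:[0,34] -> hit [68/3,25], descend [4, 10]
      N4 x:[76/3,28] y:[13,25] z:[30,34] -> miss, prune
      N10 x:[68/3,30] y:[15,19] z:[0,17] -> miss, prune
  N15 x:[68/3,91/3] y:[-16,15] z:[3,32] -> miss, prune

Visited [0, 5, 6, 2, 9, 8, 4, 10, 15]. Tests: 9 box, 2 leaf. Nearest: P14.

== RESULT ==
9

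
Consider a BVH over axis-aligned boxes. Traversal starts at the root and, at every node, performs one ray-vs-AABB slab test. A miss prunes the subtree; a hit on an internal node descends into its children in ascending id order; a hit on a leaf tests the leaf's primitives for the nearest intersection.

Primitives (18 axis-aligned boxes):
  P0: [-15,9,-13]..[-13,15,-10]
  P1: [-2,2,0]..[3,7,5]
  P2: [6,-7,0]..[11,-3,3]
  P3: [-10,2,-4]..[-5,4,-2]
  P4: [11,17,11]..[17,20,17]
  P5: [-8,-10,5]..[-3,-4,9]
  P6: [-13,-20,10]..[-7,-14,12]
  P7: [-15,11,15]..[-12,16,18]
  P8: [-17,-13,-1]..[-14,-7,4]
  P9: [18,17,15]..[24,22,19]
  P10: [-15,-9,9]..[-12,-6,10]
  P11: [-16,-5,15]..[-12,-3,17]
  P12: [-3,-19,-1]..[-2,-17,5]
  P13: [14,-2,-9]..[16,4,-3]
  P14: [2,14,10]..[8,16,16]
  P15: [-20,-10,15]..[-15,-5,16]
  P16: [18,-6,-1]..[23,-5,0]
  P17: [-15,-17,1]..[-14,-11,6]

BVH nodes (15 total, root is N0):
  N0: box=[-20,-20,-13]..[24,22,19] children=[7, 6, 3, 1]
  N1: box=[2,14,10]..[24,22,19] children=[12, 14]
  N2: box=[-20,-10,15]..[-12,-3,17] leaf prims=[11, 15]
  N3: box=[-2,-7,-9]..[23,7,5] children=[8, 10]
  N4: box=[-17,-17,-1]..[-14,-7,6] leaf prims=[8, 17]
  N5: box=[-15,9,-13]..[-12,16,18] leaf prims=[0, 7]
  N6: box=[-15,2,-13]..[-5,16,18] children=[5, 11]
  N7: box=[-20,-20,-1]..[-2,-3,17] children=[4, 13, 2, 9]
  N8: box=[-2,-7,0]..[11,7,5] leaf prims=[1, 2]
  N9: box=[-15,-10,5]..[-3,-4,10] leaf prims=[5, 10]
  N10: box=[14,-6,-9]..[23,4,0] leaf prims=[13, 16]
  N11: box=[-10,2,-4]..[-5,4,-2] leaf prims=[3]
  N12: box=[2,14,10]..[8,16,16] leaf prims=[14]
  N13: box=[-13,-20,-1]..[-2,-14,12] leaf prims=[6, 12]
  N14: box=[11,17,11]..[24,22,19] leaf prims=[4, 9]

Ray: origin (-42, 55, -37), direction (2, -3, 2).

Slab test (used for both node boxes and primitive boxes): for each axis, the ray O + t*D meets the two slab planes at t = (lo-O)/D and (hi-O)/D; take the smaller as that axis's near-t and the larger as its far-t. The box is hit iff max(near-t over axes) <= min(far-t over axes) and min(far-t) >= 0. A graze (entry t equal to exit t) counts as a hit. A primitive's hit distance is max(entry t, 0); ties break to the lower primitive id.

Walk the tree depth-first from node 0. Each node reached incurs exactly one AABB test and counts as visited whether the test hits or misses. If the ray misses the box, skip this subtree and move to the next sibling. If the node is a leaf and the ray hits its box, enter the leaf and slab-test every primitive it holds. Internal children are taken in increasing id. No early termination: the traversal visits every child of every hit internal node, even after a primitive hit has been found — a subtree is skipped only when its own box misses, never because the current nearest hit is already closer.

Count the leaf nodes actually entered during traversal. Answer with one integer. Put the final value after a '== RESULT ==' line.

Walk:
N0 x:[11,33] y:[11,25] z:[12,28] -> hit [12,25], descend [1, 3, 6, 7]
  N1 x:[22,33] y:[11,41/3] z:[47/2,28] -> miss, prune
  N3 x:[20,65/2] y:[16,62/3] z:[14,21] -> hit [20,62/3], descend [8, 10]
    N8 x:[20,53/2] y:[16,62/3] z:[37/2,21] -> hit [20,62/3] leaf, test {P1(miss), P2(miss)}
    N10 x:[28,65/2] y:[17,61/3] z:[14,37/2] -> miss, prune
  N6 x:[27/2,37/2] y:[13,53/3] z:[12,55/2] -> hit [27/2,53/3], descend [5, 11]
    N5 x:[27/2,15] y:[13,46/3] z:[12,55/2] -> hit [27/2,15] leaf, test {P0@t=27/2, P7(miss)}
    N11 x:[16,37/2] y:[17,53/3] z:[33/2,35/2] -> hit [17,35/2] leaf, test {P3@t=17}
  N7 x:[11,20] y:[58/3,25] z:[18,27] -> hit [58/3,20], descend [2, 4, 9, 13]
    N2 x:[11,15] y:[58/3,65/3] z:[26,27] -> miss, prune
    N4 x:[25/2,14] y:[62/3,24] z:[18,43/2] -> miss, prune
    N9 x:[27/2,39/2] y:[59/3,65/3] z:[21,47/2] -> miss, prune
    N13 x:[29/2,20] y:[23,25] z:[18,49/2] -> miss, prune

order=[0, 1, 3, 8, 10, 6, 5, 11, 7, 2, 4, 9, 13]  |boxes|=13  |leaves|=3  hit=P0

== RESULT ==
3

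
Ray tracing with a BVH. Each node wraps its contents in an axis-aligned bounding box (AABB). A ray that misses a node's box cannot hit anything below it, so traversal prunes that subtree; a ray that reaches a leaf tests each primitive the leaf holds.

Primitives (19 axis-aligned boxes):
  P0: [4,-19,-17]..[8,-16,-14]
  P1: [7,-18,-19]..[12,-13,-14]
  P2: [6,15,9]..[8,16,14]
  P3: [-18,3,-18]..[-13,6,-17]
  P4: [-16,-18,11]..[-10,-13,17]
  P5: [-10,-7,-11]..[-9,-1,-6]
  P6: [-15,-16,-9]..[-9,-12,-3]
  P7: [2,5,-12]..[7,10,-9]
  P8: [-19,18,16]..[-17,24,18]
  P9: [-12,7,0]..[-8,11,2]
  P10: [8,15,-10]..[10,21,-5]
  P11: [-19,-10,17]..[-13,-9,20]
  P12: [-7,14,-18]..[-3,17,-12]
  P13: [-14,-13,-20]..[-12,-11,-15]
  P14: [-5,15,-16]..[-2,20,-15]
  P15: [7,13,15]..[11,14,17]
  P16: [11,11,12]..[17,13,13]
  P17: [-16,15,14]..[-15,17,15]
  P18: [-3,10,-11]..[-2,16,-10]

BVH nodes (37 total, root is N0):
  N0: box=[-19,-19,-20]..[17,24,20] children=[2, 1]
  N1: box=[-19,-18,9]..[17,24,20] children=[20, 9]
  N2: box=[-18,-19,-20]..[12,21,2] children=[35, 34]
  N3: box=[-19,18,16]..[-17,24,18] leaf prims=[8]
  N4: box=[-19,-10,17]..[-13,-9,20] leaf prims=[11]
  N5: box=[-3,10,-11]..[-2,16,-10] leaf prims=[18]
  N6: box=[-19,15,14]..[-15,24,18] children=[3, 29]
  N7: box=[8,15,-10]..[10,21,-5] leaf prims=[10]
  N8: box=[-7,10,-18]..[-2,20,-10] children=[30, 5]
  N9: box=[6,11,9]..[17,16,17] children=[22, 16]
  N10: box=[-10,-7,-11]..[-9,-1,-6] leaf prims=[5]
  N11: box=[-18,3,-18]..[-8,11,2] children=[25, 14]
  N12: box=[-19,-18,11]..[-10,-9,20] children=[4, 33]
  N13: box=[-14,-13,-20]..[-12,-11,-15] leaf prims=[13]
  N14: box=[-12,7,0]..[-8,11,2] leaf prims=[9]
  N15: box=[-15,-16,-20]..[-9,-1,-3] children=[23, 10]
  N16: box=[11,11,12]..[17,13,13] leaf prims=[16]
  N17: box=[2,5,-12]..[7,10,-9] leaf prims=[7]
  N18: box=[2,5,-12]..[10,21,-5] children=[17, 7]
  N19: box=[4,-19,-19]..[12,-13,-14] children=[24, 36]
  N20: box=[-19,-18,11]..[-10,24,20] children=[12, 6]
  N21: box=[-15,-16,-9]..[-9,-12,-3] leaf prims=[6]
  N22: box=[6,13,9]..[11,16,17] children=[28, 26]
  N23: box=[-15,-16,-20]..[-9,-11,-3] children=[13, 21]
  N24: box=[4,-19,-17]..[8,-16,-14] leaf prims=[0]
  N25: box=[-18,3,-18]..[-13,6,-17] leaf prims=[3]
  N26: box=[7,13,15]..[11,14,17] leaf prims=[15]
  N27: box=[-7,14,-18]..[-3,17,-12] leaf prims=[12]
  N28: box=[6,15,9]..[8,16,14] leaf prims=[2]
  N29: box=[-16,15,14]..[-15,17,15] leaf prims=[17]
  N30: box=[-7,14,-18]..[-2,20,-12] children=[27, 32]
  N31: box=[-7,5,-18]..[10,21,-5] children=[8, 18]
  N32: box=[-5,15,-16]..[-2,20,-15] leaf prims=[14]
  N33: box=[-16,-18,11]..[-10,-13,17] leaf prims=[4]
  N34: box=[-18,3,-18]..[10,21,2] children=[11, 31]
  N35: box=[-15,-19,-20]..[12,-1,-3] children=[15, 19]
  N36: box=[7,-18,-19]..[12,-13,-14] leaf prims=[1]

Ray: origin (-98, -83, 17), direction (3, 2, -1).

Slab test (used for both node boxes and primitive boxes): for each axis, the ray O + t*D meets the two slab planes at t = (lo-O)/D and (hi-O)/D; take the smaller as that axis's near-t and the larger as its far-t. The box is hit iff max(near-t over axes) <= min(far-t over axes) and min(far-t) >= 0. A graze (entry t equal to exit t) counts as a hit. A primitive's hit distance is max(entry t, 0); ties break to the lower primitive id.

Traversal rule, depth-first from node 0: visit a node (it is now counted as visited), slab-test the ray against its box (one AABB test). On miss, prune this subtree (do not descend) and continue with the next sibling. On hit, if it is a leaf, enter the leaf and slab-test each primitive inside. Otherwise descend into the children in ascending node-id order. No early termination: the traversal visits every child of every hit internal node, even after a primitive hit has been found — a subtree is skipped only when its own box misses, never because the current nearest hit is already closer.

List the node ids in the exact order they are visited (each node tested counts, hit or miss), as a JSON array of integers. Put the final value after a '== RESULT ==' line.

Traverse from the root:
N0 x:[79/3,115/3] y:[32,107/2] z:[-3,37] -> hit [32,37], descend [1, 2]
  N1 x:[79/3,115/3] y:[65/2,107/2] z:[-3,8] -> miss, prune
  N2 x:[80/3,110/3] y:[32,52] z:[15,37] -> hit [32,110/3], descend [34, 35]
    N34 x:[80/3,36] y:[43,52] z:[15,35] -> miss, prune
    N35 x:[83/3,110/3] y:[32,41] z:[20,37] -> hit [32,110/3], descend [15, 19]
      N15 x:[83/3,89/3] y:[67/2,41] z:[20,37] -> miss, prune
      N19 x:[34,110/3] y:[32,35] z:[31,36] -> hit [34,35], descend [24, 36]
        N24 x:[34,106/3] y:[32,67/2] z:[31,34] -> miss, prune
        N36 x:[35,110/3] y:[65/2,35] z:[31,36] -> hit [35,35] leaf, test {P1@t=35}

order=[0, 1, 2, 34, 35, 15, 19, 24, 36]  |boxes|=9  |leaves|=1  hit=P1

== RESULT ==
[0, 1, 2, 34, 35, 15, 19, 24, 36]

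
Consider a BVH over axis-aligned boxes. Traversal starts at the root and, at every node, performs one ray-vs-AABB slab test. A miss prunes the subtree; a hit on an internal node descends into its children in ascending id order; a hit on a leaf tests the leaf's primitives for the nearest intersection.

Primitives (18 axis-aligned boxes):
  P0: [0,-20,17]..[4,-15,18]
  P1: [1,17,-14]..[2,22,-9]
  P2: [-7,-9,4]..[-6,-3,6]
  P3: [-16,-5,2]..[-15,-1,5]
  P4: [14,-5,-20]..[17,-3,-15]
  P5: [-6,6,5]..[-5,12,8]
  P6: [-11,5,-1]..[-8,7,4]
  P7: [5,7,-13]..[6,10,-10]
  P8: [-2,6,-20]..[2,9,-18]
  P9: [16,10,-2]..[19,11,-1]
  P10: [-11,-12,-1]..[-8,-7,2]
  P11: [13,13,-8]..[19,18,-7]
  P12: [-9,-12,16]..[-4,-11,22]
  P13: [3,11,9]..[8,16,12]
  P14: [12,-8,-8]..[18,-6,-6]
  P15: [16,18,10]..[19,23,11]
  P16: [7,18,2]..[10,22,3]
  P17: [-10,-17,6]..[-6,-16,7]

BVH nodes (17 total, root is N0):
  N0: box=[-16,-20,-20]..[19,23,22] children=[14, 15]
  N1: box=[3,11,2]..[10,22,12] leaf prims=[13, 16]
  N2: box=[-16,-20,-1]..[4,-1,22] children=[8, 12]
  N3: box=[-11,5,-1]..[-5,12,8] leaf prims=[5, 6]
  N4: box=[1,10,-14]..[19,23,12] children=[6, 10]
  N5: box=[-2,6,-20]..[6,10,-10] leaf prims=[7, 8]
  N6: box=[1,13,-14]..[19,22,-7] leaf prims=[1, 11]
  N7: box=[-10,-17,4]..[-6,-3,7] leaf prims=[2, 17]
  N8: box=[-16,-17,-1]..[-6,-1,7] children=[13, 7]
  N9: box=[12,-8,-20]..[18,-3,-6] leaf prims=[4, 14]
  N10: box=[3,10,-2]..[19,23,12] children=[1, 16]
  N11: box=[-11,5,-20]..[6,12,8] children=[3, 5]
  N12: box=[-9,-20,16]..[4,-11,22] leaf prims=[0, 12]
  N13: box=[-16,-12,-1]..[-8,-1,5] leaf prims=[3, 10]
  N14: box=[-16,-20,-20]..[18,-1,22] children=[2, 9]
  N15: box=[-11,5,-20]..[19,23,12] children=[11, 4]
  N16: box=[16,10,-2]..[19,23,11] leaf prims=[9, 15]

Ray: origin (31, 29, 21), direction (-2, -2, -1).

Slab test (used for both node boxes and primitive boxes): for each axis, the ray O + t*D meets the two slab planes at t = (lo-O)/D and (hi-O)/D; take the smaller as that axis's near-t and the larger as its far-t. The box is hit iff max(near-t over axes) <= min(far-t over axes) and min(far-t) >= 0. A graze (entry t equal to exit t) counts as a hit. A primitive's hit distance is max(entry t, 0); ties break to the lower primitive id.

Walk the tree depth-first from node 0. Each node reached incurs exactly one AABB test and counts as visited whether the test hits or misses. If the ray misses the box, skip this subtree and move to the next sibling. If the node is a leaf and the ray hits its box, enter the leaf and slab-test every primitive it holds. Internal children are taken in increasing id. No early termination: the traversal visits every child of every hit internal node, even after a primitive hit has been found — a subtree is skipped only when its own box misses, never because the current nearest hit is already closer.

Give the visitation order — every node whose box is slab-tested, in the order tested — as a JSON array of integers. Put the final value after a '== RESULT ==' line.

Traverse from the root:
N0 x:[6,47/2] y:[3,49/2] z:[-1,41] -> hit [6,47/2], descend [14, 15]
  N14 x:[13/2,47/2] y:[15,49/2] z:[-1,41] -> hit [15,47/2], descend [2, 9]
    N2 x:[27/2,47/2] y:[15,49/2] z:[-1,22] -> hit [15,22], descend [8, 12]
      N8 x:[37/2,47/2] y:[15,23] z:[14,22] -> hit [37/2,22], descend [7, 13]
        N7 x:[37/2,41/2] y:[16,23] z:[14,17] -> miss, prune
        N13 x:[39/2,47/2] y:[15,41/2] z:[16,22] -> hit [39/2,41/2] leaf, test {P3(miss), P10@t=39/2}
      N12 x:[27/2,20] y:[20,49/2] z:[-1,5] -> miss, prune
    N9 x:[13/2,19/2] y:[16,37/2] z:[27,41] -> miss, prune
  N15 x:[6,21] y:[3,12] z:[9,41] -> hit [9,12], descend [4, 11]
    N4 x:[6,15] y:[3,19/2] z:[9,35] -> hit [9,19/2], descend [6, 10]
      N6 x:[6,15] y:[7/2,8] z:[28,35] -> miss, prune
      N10 x:[6,14] y:[3,19/2] z:[9,23] -> hit [9,19/2], descend [1, 16]
        N1 x:[21/2,14] y:[7/2,9] z:[9,19] -> miss, prune
        N16 x:[6,15/2] y:[3,19/2] z:[10,23] -> miss, prune
    N11 x:[25/2,21] y:[17/2,12] z:[13,41] -> miss, prune

Visited [0, 14, 2, 8, 7, 13, 12, 9, 15, 4, 6, 10, 1, 16, 11]. Tests: 15 box, 1 leaf. Nearest: P10.

== RESULT ==
[0, 14, 2, 8, 7, 13, 12, 9, 15, 4, 6, 10, 1, 16, 11]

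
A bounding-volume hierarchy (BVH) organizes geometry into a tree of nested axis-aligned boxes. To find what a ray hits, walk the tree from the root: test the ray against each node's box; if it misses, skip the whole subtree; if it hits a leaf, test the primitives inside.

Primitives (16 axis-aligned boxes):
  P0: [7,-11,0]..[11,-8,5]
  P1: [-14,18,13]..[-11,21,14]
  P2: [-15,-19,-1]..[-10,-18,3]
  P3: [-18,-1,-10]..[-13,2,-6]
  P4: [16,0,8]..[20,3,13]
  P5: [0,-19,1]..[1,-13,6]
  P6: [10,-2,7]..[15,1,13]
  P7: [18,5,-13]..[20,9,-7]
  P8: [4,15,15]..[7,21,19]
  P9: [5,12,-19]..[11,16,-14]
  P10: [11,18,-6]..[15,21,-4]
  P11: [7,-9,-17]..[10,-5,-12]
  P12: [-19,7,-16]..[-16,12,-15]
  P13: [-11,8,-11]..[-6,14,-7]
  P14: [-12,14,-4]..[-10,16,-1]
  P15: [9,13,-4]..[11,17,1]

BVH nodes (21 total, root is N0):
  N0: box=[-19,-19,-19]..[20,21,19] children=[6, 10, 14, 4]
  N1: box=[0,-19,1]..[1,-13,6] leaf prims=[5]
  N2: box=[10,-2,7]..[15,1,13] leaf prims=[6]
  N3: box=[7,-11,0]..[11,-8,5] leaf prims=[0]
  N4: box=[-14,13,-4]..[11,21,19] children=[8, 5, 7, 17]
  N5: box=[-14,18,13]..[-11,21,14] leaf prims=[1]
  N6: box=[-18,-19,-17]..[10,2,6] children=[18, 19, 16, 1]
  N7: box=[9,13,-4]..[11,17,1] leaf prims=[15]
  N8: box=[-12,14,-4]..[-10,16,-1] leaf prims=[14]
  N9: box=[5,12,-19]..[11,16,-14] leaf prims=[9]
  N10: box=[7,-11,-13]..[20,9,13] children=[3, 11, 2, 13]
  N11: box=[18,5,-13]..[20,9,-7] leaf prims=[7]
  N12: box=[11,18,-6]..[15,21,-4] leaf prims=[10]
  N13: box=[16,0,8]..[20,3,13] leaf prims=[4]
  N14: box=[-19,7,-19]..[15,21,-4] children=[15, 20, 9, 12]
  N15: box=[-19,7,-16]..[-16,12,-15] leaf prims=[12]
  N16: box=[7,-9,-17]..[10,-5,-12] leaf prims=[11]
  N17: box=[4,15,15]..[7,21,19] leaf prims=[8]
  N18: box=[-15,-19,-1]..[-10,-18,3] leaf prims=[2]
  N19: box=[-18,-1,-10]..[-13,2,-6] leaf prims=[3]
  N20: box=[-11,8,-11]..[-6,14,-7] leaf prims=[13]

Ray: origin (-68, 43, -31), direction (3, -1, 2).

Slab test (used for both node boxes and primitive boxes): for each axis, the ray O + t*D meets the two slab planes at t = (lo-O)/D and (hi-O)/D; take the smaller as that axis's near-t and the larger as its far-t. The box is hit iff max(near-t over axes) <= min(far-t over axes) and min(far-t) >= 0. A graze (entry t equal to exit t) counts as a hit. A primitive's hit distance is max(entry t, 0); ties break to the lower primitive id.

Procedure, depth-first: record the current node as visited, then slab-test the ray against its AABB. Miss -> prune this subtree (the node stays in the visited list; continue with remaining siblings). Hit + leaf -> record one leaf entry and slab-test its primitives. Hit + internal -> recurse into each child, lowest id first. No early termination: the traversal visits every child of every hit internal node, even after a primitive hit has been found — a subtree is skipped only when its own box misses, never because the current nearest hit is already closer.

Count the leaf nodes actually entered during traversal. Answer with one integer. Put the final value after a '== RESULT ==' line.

Traverse from the root:
N0 x:[49/3,88/3] y:[22,62] z:[6,25] -> hit [22,25], descend [4, 6, 10, 14]
  N4 x:[18,79/3] y:[22,30] z:[27/2,25] -> hit [22,25], descend [5, 7, 8, 17]
    N5 x:[18,19] y:[22,25] z:[22,45/2] -> miss, prune
    N7 x:[77/3,79/3] y:[26,30] z:[27/2,16] -> miss, prune
    N8 x:[56/3,58/3] y:[27,29] z:[27/2,15] -> miss, prune
    N17 x:[24,25] y:[22,28] z:[23,25] -> hit [24,25] leaf, test {P8@t=24}
  N6 x:[50/3,26] y:[41,62] z:[7,37/2] -> miss, prune
  N10 x:[25,88/3] y:[34,54] z:[9,22] -> miss, prune
  N14 x:[49/3,83/3] y:[22,36] z:[6,27/2] -> miss, prune

Visited [0, 4, 5, 7, 8, 17, 6, 10, 14]. Tests: 9 box, 1 leaf. Nearest: P8.

== RESULT ==
1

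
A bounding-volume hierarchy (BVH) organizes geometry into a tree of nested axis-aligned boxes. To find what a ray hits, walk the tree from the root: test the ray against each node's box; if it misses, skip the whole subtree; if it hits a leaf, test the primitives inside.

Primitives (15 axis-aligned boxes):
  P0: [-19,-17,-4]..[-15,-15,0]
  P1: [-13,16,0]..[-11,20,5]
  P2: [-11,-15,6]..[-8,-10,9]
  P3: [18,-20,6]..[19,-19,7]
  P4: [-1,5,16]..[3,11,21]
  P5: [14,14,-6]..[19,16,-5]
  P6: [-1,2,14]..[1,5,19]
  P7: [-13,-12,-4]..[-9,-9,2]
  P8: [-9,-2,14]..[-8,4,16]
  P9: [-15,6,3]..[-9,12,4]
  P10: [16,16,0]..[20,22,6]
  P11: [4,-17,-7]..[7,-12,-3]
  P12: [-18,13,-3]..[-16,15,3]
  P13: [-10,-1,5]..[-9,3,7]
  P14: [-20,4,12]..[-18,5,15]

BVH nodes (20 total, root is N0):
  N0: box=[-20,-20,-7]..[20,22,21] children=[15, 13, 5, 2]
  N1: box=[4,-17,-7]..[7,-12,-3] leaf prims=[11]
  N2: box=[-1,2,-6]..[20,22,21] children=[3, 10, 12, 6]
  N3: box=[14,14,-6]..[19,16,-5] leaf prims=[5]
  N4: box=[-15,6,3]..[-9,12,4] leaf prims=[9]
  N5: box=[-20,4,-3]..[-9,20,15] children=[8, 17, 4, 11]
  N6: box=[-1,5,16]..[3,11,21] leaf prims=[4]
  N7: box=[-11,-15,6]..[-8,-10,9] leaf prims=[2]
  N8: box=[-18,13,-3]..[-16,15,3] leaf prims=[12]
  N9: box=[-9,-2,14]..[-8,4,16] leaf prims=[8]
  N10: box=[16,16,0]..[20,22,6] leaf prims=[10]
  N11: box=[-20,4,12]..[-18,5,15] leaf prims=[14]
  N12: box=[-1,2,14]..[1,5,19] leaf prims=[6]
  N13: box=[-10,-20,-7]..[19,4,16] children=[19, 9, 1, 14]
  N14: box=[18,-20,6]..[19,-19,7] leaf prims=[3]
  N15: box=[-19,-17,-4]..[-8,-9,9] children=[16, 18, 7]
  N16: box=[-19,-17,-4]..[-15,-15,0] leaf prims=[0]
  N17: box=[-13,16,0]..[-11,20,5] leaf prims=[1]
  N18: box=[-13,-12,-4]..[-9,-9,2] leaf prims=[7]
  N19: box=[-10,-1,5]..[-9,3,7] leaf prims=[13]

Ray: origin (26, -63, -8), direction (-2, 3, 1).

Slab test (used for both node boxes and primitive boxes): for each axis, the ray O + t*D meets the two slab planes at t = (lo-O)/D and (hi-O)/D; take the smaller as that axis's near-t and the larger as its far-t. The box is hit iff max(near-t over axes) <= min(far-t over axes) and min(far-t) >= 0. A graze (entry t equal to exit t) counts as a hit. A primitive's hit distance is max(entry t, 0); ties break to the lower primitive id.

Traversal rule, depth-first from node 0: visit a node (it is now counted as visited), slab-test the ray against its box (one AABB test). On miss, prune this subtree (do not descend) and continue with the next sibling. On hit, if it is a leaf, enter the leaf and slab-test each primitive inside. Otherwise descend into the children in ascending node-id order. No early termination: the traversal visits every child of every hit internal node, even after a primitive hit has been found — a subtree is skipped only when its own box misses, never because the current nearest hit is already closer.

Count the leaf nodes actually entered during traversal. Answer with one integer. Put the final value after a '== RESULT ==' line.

Traverse from the root:
N0 x:[3,23] y:[43/3,85/3] z:[1,29] -> hit [43/3,23], descend [2, 5, 13, 15]
  N2 x:[3,27/2] y:[65/3,85/3] z:[2,29] -> miss, prune
  N5 x:[35/2,23] y:[67/3,83/3] z:[5,23] -> hit [67/3,23], descend [4, 8, 11, 17]
    N4 x:[35/2,41/2] y:[23,25] z:[11,12] -> miss, prune
    N8 x:[21,22] y:[76/3,26] z:[5,11] -> miss, prune
    N11 x:[22,23] y:[67/3,68/3] z:[20,23] -> hit [67/3,68/3] leaf, test {P14@t=67/3}
    N17 x:[37/2,39/2] y:[79/3,83/3] z:[8,13] -> miss, prune
  N13 x:[7/2,18] y:[43/3,67/3] z:[1,24] -> hit [43/3,18], descend [1, 9, 14, 19]
    N1 x:[19/2,11] y:[46/3,17] z:[1,5] -> miss, prune
    N9 x:[17,35/2] y:[61/3,67/3] z:[22,24] -> miss, prune
    N14 x:[7/2,4] y:[43/3,44/3] z:[14,15] -> miss, prune
    N19 x:[35/2,18] y:[62/3,22] z:[13,15] -> miss, prune
  N15 x:[17,45/2] y:[46/3,18] z:[4,17] -> hit [17,17], descend [7, 16, 18]
    N7 x:[17,37/2] y:[16,53/3] z:[14,17] -> hit [17,17] leaf, test {P2@t=17}
    N16 x:[41/2,45/2] y:[46/3,16] z:[4,8] -> miss, prune
    N18 x:[35/2,39/2] y:[17,18] z:[4,10] -> miss, prune

Visited [0, 2, 5, 4, 8, 11, 17, 13, 1, 9, 14, 19, 15, 7, 16, 18]. Tests: 16 box, 2 leaf. Nearest: P2.

== RESULT ==
2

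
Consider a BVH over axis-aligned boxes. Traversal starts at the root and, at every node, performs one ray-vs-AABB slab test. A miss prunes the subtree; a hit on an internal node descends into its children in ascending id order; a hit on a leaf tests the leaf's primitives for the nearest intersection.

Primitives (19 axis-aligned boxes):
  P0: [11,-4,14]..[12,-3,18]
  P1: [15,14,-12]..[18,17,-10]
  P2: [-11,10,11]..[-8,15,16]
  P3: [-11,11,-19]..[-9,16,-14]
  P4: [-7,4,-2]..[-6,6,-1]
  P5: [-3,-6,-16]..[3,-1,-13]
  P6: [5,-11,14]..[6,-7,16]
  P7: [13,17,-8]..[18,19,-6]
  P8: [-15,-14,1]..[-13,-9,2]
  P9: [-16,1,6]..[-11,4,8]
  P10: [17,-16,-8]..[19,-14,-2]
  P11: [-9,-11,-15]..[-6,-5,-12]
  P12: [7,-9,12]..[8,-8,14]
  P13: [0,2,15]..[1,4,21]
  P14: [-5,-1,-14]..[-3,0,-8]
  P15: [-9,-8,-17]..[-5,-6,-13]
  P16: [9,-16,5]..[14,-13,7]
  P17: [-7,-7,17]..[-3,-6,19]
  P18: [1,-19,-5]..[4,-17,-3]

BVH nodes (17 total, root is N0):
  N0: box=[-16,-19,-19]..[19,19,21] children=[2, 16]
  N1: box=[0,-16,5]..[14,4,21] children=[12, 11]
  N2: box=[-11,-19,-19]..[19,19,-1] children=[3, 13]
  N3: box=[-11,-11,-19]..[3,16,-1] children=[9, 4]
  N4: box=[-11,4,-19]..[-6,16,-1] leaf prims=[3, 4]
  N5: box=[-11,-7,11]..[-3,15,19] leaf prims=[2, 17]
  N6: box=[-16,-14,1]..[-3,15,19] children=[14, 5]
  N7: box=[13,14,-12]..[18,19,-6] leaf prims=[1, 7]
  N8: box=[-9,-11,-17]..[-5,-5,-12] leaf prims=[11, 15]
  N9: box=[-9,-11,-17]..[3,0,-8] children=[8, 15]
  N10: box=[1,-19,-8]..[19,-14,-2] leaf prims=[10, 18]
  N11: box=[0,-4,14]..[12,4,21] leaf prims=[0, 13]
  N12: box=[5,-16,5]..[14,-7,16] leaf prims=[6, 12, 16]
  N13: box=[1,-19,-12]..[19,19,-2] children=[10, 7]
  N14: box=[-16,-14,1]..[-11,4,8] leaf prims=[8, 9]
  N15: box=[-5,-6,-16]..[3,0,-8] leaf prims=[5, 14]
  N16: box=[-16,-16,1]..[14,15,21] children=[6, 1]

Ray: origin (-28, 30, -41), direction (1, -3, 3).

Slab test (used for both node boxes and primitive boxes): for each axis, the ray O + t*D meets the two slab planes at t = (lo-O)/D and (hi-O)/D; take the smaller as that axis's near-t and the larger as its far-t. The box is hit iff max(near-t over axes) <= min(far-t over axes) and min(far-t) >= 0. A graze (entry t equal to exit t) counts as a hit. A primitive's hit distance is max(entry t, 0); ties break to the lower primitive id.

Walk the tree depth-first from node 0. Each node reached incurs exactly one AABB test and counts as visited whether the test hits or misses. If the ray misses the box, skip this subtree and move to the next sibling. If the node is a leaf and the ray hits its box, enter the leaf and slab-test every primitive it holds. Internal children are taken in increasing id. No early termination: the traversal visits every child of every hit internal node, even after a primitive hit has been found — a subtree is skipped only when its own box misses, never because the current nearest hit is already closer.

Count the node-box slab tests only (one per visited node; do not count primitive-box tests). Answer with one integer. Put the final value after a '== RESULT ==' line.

Traverse from the root:
N0 x:[12,47] y:[11/3,49/3] z:[22/3,62/3] -> hit [12,49/3], descend [2, 16]
  N2 x:[17,47] y:[11/3,49/3] z:[22/3,40/3] -> miss, prune
  N16 x:[12,42] y:[5,46/3] z:[14,62/3] -> hit [14,46/3], descend [1, 6]
    N1 x:[28,42] y:[26/3,46/3] z:[46/3,62/3] -> miss, prune
    N6 x:[12,25] y:[5,44/3] z:[14,20] -> hit [14,44/3], descend [5, 14]
      N5 x:[17,25] y:[5,37/3] z:[52/3,20] -> miss, prune
      N14 x:[12,17] y:[26/3,44/3] z:[14,49/3] -> hit [14,44/3] leaf, test {P8@t=14, P9(miss)}

Summary -> nodes [0, 2, 16, 1, 6, 5, 14]; box-tests=7; leaf-entries=1; first=P8

== RESULT ==
7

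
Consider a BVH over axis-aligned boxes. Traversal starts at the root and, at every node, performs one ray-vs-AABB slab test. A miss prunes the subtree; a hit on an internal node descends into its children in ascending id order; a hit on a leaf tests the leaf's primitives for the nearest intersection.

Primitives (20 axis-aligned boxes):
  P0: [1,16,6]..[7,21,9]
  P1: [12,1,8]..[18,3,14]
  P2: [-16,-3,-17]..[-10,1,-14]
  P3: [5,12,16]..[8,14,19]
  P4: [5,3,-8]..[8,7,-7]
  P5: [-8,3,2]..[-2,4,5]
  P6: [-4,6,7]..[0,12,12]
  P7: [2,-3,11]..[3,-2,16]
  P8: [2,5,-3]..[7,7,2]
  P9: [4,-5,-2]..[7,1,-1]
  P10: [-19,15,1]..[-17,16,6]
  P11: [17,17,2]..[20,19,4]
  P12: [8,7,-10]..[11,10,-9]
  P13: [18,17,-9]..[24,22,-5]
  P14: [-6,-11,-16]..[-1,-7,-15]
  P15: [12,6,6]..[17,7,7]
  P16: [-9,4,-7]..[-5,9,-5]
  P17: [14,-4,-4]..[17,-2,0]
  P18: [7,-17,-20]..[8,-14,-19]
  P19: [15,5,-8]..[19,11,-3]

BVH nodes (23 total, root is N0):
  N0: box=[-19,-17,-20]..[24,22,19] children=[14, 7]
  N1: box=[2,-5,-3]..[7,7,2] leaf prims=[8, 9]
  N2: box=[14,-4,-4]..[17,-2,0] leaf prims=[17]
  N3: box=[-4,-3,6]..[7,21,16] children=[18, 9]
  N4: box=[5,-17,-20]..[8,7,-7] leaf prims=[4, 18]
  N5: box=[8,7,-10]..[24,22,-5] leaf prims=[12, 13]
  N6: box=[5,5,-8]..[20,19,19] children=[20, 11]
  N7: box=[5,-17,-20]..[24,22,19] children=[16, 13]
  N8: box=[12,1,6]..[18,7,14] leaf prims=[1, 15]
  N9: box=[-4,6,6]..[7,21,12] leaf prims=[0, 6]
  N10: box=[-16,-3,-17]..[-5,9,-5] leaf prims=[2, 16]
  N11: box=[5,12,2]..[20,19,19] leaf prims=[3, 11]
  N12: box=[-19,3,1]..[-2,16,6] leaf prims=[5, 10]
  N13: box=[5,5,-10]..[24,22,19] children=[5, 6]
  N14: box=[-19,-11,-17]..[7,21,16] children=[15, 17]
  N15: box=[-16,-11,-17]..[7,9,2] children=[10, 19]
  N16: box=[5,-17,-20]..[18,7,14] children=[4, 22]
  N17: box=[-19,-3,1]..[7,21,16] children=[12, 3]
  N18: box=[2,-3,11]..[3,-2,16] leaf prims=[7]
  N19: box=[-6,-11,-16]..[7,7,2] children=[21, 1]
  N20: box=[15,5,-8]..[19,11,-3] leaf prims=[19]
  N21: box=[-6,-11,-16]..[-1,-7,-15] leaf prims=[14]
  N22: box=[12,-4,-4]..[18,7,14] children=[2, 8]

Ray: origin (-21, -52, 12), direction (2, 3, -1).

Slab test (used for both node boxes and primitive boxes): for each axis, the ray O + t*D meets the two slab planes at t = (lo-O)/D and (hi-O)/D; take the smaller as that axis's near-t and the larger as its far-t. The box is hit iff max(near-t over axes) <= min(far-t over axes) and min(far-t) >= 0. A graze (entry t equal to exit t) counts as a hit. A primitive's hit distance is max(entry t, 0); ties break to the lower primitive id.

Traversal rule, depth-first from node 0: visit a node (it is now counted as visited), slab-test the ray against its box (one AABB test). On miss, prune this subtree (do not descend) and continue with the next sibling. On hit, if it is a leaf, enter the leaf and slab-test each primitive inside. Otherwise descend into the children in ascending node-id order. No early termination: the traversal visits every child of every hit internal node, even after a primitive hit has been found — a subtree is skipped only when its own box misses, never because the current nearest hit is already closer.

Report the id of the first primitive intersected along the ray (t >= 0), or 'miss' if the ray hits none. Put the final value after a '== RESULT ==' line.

Trace the traversal:
N0 x:[1,45/2] y:[35/3,74/3] z:[-7,32] -> hit [35/3,45/2], descend [7, 14]
  N7 x:[13,45/2] y:[35/3,74/3] z:[-7,32] -> hit [13,45/2], descend [13, 16]
    N13 x:[13,45/2] y:[19,74/3] z:[-7,22] -> hit [19,22], descend [5, 6]
      N5 x:[29/2,45/2] y:[59/3,74/3] z:[17,22] -> hit [59/3,22] leaf, test {P12(miss), P13(miss)}
      N6 x:[13,41/2] y:[19,71/3] z:[-7,20] -> hit [19,20], descend [11, 20]
        N11 x:[13,41/2] y:[64/3,71/3] z:[-7,10] -> miss, prune
        N20 x:[18,20] y:[19,21] z:[15,20] -> hit [19,20] leaf, test {P19@t=19}
    N16 x:[13,39/2] y:[35/3,59/3] z:[-2,32] -> hit [13,39/2], descend [4, 22]
      N4 x:[13,29/2] y:[35/3,59/3] z:[19,32] -> miss, prune
      N22 x:[33/2,39/2] y:[16,59/3] z:[-2,16] -> miss, prune
  N14 x:[1,14] y:[41/3,73/3] z:[-4,29] -> hit [41/3,14], descend [15, 17]
    N15 x:[5/2,14] y:[41/3,61/3] z:[10,29] -> hit [41/3,14], descend [10, 19]
      N10 x:[5/2,8] y:[49/3,61/3] z:[17,29] -> miss, prune
      N19 x:[15/2,14] y:[41/3,59/3] z:[10,28] -> hit [41/3,14], descend [1, 21]
        N1 x:[23/2,14] y:[47/3,59/3] z:[10,15] -> miss, prune
        N21 x:[15/2,10] y:[41/3,15] z:[27,28] -> miss, prune
    N17 x:[1,14] y:[49/3,73/3] z:[-4,11] -> miss, prune

Visited [0, 7, 13, 5, 6, 11, 20, 16, 4, 22, 14, 15, 10, 19, 1, 21, 17]. Tests: 17 box, 2 leaf. Nearest: P19.

== RESULT ==
19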